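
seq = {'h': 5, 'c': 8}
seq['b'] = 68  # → {'h': 5, 'c': 8, 'b': 68}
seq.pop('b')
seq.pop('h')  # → 5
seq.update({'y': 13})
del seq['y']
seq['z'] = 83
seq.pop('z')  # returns 83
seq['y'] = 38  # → {'c': 8, 'y': 38}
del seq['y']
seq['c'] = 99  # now {'c': 99}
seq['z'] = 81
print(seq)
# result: {'c': 99, 'z': 81}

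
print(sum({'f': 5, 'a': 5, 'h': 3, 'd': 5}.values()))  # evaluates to 18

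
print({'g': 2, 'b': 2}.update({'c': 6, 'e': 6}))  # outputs None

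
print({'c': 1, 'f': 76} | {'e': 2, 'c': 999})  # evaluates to {'c': 999, 'f': 76, 'e': 2}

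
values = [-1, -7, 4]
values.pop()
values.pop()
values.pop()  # -1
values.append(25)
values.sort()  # [25]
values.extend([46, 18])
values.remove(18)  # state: [25, 46]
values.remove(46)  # [25]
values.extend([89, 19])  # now [25, 89, 19]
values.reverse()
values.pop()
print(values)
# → [19, 89]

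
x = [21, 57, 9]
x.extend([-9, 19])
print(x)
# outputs [21, 57, 9, -9, 19]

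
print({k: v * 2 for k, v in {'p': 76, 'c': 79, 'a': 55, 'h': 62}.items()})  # {'p': 152, 'c': 158, 'a': 110, 'h': 124}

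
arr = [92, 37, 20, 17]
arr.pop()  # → 17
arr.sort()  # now [20, 37, 92]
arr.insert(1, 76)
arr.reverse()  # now [92, 37, 76, 20]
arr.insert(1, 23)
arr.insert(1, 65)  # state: [92, 65, 23, 37, 76, 20]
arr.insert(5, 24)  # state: [92, 65, 23, 37, 76, 24, 20]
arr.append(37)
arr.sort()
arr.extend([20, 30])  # [20, 23, 24, 37, 37, 65, 76, 92, 20, 30]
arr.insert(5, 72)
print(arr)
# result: [20, 23, 24, 37, 37, 72, 65, 76, 92, 20, 30]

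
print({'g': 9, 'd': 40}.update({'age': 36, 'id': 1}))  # None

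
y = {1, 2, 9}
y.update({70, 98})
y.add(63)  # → {1, 2, 9, 63, 70, 98}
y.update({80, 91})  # {1, 2, 9, 63, 70, 80, 91, 98}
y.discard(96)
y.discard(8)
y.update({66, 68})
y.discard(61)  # {1, 2, 9, 63, 66, 68, 70, 80, 91, 98}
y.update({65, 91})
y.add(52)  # {1, 2, 9, 52, 63, 65, 66, 68, 70, 80, 91, 98}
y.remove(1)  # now {2, 9, 52, 63, 65, 66, 68, 70, 80, 91, 98}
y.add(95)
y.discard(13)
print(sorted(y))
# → [2, 9, 52, 63, 65, 66, 68, 70, 80, 91, 95, 98]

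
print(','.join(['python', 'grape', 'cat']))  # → python,grape,cat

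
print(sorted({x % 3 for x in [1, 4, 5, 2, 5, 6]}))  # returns [0, 1, 2]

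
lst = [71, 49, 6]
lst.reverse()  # [6, 49, 71]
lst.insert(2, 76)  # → [6, 49, 76, 71]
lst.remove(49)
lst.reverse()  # [71, 76, 6]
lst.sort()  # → [6, 71, 76]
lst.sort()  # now [6, 71, 76]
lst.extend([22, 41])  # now [6, 71, 76, 22, 41]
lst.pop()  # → 41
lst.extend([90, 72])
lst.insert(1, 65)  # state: [6, 65, 71, 76, 22, 90, 72]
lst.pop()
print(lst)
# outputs [6, 65, 71, 76, 22, 90]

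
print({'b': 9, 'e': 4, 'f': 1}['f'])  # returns 1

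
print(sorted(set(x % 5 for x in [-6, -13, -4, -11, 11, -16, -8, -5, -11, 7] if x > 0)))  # [1, 2]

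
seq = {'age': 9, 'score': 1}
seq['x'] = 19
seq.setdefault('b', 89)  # 89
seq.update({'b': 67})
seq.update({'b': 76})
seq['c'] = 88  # {'age': 9, 'score': 1, 'x': 19, 'b': 76, 'c': 88}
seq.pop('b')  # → 76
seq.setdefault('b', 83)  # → 83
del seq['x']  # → {'age': 9, 'score': 1, 'c': 88, 'b': 83}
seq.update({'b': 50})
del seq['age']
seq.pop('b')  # 50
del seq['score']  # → {'c': 88}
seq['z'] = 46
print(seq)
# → {'c': 88, 'z': 46}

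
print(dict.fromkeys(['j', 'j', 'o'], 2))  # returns {'j': 2, 'o': 2}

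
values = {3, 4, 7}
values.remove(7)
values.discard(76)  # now {3, 4}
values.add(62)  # {3, 4, 62}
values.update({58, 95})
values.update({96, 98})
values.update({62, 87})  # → {3, 4, 58, 62, 87, 95, 96, 98}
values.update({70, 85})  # {3, 4, 58, 62, 70, 85, 87, 95, 96, 98}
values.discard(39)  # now {3, 4, 58, 62, 70, 85, 87, 95, 96, 98}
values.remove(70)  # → {3, 4, 58, 62, 85, 87, 95, 96, 98}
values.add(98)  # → {3, 4, 58, 62, 85, 87, 95, 96, 98}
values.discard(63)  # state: {3, 4, 58, 62, 85, 87, 95, 96, 98}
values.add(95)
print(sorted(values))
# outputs [3, 4, 58, 62, 85, 87, 95, 96, 98]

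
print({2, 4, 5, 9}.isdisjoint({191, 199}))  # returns True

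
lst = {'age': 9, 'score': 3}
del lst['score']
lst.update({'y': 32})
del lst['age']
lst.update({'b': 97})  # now {'y': 32, 'b': 97}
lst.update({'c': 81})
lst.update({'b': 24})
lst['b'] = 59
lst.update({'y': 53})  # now {'y': 53, 'b': 59, 'c': 81}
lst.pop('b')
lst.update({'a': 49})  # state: {'y': 53, 'c': 81, 'a': 49}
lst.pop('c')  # 81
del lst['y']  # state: {'a': 49}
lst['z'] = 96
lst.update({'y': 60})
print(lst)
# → {'a': 49, 'z': 96, 'y': 60}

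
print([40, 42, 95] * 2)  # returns [40, 42, 95, 40, 42, 95]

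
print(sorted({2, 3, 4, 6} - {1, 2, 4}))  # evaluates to [3, 6]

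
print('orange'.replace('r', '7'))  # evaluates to o7ange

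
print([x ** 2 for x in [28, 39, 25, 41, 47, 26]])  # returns [784, 1521, 625, 1681, 2209, 676]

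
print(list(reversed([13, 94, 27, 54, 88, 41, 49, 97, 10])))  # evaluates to [10, 97, 49, 41, 88, 54, 27, 94, 13]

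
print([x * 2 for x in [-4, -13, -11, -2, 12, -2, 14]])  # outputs [-8, -26, -22, -4, 24, -4, 28]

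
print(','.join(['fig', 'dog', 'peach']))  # fig,dog,peach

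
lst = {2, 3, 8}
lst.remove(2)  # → {3, 8}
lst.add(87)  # {3, 8, 87}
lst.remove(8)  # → {3, 87}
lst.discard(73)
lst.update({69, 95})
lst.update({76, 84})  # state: {3, 69, 76, 84, 87, 95}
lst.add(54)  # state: {3, 54, 69, 76, 84, 87, 95}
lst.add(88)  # {3, 54, 69, 76, 84, 87, 88, 95}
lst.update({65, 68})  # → {3, 54, 65, 68, 69, 76, 84, 87, 88, 95}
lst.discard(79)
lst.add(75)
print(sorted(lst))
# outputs [3, 54, 65, 68, 69, 75, 76, 84, 87, 88, 95]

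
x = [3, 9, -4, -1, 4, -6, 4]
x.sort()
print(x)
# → [-6, -4, -1, 3, 4, 4, 9]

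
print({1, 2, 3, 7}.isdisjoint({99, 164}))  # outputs True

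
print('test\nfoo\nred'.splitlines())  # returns ['test', 'foo', 'red']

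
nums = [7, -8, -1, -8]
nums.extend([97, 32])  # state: [7, -8, -1, -8, 97, 32]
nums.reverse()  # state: [32, 97, -8, -1, -8, 7]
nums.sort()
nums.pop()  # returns 97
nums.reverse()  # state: [32, 7, -1, -8, -8]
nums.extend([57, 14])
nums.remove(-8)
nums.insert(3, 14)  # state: [32, 7, -1, 14, -8, 57, 14]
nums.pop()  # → 14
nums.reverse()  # [57, -8, 14, -1, 7, 32]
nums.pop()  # 32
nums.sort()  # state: [-8, -1, 7, 14, 57]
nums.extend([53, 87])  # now [-8, -1, 7, 14, 57, 53, 87]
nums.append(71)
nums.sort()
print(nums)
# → [-8, -1, 7, 14, 53, 57, 71, 87]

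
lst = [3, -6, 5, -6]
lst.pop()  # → -6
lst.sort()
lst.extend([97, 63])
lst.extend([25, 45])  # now [-6, 3, 5, 97, 63, 25, 45]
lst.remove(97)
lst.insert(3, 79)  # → [-6, 3, 5, 79, 63, 25, 45]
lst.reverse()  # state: [45, 25, 63, 79, 5, 3, -6]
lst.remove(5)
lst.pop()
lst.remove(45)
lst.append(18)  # [25, 63, 79, 3, 18]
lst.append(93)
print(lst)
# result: [25, 63, 79, 3, 18, 93]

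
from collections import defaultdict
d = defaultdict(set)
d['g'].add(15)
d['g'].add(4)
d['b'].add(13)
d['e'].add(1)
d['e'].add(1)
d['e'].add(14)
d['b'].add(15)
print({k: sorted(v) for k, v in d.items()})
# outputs {'g': [4, 15], 'b': [13, 15], 'e': [1, 14]}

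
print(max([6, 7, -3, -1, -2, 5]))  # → 7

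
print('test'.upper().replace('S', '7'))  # TE7T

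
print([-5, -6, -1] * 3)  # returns [-5, -6, -1, -5, -6, -1, -5, -6, -1]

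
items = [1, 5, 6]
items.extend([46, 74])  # [1, 5, 6, 46, 74]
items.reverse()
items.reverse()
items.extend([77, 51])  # [1, 5, 6, 46, 74, 77, 51]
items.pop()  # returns 51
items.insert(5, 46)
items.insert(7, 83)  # [1, 5, 6, 46, 74, 46, 77, 83]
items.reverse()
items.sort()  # [1, 5, 6, 46, 46, 74, 77, 83]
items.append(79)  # [1, 5, 6, 46, 46, 74, 77, 83, 79]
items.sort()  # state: [1, 5, 6, 46, 46, 74, 77, 79, 83]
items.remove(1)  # [5, 6, 46, 46, 74, 77, 79, 83]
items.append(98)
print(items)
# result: [5, 6, 46, 46, 74, 77, 79, 83, 98]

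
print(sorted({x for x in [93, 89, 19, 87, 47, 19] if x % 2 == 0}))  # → []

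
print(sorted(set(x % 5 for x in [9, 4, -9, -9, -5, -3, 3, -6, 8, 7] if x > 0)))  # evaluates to [2, 3, 4]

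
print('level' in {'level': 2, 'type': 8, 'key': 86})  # True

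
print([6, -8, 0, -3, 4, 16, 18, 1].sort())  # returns None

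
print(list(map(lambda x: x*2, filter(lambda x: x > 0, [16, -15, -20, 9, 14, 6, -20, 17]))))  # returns [32, 18, 28, 12, 34]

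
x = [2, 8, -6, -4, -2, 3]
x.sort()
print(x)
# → [-6, -4, -2, 2, 3, 8]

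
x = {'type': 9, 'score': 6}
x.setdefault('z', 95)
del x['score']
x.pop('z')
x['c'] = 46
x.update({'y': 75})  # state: {'type': 9, 'c': 46, 'y': 75}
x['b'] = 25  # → {'type': 9, 'c': 46, 'y': 75, 'b': 25}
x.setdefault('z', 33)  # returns 33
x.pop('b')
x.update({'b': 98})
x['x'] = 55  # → {'type': 9, 'c': 46, 'y': 75, 'z': 33, 'b': 98, 'x': 55}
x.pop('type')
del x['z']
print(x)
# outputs {'c': 46, 'y': 75, 'b': 98, 'x': 55}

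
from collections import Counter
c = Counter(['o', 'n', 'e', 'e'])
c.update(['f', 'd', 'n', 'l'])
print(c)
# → Counter({'n': 2, 'e': 2, 'o': 1, 'f': 1, 'd': 1, 'l': 1})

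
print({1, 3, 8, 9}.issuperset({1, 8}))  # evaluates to True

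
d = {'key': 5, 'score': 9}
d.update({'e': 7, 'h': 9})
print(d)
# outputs {'key': 5, 'score': 9, 'e': 7, 'h': 9}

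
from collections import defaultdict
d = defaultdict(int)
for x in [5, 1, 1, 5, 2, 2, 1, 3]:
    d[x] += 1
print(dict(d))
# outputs {5: 2, 1: 3, 2: 2, 3: 1}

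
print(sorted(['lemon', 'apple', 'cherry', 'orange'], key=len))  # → ['lemon', 'apple', 'cherry', 'orange']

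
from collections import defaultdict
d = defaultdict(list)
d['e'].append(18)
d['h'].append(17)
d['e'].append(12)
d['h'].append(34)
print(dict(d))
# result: {'e': [18, 12], 'h': [17, 34]}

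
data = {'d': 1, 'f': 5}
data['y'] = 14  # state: {'d': 1, 'f': 5, 'y': 14}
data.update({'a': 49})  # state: {'d': 1, 'f': 5, 'y': 14, 'a': 49}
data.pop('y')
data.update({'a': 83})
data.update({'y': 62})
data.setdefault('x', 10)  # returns 10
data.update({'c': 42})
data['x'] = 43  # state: {'d': 1, 'f': 5, 'a': 83, 'y': 62, 'x': 43, 'c': 42}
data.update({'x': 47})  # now {'d': 1, 'f': 5, 'a': 83, 'y': 62, 'x': 47, 'c': 42}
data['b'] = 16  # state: {'d': 1, 'f': 5, 'a': 83, 'y': 62, 'x': 47, 'c': 42, 'b': 16}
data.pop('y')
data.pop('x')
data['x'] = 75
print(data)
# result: {'d': 1, 'f': 5, 'a': 83, 'c': 42, 'b': 16, 'x': 75}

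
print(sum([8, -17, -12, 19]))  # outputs -2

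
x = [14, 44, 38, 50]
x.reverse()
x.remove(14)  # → [50, 38, 44]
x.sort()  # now [38, 44, 50]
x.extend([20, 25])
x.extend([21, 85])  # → [38, 44, 50, 20, 25, 21, 85]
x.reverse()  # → [85, 21, 25, 20, 50, 44, 38]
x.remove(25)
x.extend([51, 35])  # [85, 21, 20, 50, 44, 38, 51, 35]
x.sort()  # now [20, 21, 35, 38, 44, 50, 51, 85]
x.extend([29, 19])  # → [20, 21, 35, 38, 44, 50, 51, 85, 29, 19]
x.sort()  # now [19, 20, 21, 29, 35, 38, 44, 50, 51, 85]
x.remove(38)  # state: [19, 20, 21, 29, 35, 44, 50, 51, 85]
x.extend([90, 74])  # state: [19, 20, 21, 29, 35, 44, 50, 51, 85, 90, 74]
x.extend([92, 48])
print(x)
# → [19, 20, 21, 29, 35, 44, 50, 51, 85, 90, 74, 92, 48]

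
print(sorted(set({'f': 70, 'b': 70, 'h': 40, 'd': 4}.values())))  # [4, 40, 70]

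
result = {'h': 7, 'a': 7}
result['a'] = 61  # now {'h': 7, 'a': 61}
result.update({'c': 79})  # {'h': 7, 'a': 61, 'c': 79}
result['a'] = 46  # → {'h': 7, 'a': 46, 'c': 79}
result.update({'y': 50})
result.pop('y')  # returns 50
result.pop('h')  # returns 7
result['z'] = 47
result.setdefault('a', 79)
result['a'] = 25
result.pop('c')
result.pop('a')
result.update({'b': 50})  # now {'z': 47, 'b': 50}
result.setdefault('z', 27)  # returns 47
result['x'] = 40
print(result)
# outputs {'z': 47, 'b': 50, 'x': 40}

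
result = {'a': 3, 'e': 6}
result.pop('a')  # 3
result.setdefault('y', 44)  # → 44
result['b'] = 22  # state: {'e': 6, 'y': 44, 'b': 22}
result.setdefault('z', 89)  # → 89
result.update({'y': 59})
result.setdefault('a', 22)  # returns 22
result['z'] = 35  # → {'e': 6, 'y': 59, 'b': 22, 'z': 35, 'a': 22}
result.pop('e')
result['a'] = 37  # {'y': 59, 'b': 22, 'z': 35, 'a': 37}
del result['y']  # {'b': 22, 'z': 35, 'a': 37}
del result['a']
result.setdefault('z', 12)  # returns 35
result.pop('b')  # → 22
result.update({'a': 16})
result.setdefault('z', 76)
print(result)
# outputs {'z': 35, 'a': 16}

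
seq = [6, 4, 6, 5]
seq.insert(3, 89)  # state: [6, 4, 6, 89, 5]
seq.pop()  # 5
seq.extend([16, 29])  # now [6, 4, 6, 89, 16, 29]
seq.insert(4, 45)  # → [6, 4, 6, 89, 45, 16, 29]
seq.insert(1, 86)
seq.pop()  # 29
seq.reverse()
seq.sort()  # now [4, 6, 6, 16, 45, 86, 89]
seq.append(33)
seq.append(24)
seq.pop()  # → 24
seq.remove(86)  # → [4, 6, 6, 16, 45, 89, 33]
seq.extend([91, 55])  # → [4, 6, 6, 16, 45, 89, 33, 91, 55]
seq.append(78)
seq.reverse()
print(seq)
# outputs [78, 55, 91, 33, 89, 45, 16, 6, 6, 4]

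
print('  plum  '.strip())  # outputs plum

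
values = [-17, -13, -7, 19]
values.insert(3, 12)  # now [-17, -13, -7, 12, 19]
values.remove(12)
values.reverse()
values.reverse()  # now [-17, -13, -7, 19]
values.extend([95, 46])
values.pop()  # 46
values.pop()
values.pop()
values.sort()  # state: [-17, -13, -7]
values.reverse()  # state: [-7, -13, -17]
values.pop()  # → -17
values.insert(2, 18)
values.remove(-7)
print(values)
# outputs [-13, 18]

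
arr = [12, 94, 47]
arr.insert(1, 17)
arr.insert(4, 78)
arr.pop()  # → 78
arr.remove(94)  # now [12, 17, 47]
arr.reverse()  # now [47, 17, 12]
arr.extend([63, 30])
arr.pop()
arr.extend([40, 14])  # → [47, 17, 12, 63, 40, 14]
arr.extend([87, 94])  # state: [47, 17, 12, 63, 40, 14, 87, 94]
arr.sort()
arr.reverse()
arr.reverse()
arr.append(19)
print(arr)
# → [12, 14, 17, 40, 47, 63, 87, 94, 19]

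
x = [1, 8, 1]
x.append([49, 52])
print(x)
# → [1, 8, 1, [49, 52]]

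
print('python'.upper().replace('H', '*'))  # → PYT*ON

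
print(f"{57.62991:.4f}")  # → 57.6299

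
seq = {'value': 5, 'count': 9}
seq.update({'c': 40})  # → {'value': 5, 'count': 9, 'c': 40}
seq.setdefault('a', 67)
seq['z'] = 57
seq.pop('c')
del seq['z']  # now {'value': 5, 'count': 9, 'a': 67}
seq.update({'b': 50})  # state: {'value': 5, 'count': 9, 'a': 67, 'b': 50}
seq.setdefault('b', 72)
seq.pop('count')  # 9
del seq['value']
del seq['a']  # {'b': 50}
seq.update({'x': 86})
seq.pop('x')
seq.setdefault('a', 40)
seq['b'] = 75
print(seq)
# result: {'b': 75, 'a': 40}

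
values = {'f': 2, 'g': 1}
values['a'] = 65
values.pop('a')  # 65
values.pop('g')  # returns 1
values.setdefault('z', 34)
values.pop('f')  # 2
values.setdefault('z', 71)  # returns 34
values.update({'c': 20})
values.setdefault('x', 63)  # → 63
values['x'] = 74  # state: {'z': 34, 'c': 20, 'x': 74}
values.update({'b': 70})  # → {'z': 34, 'c': 20, 'x': 74, 'b': 70}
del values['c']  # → {'z': 34, 'x': 74, 'b': 70}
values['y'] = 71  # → {'z': 34, 'x': 74, 'b': 70, 'y': 71}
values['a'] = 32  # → {'z': 34, 'x': 74, 'b': 70, 'y': 71, 'a': 32}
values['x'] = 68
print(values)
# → {'z': 34, 'x': 68, 'b': 70, 'y': 71, 'a': 32}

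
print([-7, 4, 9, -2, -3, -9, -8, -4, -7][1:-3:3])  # [4, -3]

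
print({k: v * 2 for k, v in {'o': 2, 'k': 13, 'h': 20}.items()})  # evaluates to {'o': 4, 'k': 26, 'h': 40}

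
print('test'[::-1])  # tset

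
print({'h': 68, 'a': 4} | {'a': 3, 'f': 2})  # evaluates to {'h': 68, 'a': 3, 'f': 2}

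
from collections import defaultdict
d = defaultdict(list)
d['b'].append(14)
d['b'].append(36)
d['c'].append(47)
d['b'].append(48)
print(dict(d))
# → {'b': [14, 36, 48], 'c': [47]}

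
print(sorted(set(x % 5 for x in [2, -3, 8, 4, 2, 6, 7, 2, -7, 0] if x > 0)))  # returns [1, 2, 3, 4]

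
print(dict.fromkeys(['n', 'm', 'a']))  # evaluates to {'n': None, 'm': None, 'a': None}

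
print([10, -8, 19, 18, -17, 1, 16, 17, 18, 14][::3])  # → [10, 18, 16, 14]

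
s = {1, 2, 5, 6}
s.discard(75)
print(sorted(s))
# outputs [1, 2, 5, 6]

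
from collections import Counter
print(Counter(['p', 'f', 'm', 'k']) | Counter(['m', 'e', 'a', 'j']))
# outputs Counter({'p': 1, 'f': 1, 'm': 1, 'k': 1, 'e': 1, 'a': 1, 'j': 1})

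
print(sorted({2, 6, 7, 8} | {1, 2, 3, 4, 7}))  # [1, 2, 3, 4, 6, 7, 8]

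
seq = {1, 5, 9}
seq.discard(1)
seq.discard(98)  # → {5, 9}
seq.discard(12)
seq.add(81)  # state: {5, 9, 81}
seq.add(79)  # {5, 9, 79, 81}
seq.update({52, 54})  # {5, 9, 52, 54, 79, 81}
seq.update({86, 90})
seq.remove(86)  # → {5, 9, 52, 54, 79, 81, 90}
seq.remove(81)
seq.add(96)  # {5, 9, 52, 54, 79, 90, 96}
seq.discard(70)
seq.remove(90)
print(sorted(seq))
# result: [5, 9, 52, 54, 79, 96]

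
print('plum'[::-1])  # mulp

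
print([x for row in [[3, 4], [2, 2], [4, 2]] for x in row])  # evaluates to [3, 4, 2, 2, 4, 2]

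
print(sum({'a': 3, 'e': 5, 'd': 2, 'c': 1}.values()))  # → 11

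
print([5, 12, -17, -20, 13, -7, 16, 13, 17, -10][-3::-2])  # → [13, -7, -20, 12]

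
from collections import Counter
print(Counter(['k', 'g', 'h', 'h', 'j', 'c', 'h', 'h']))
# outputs Counter({'h': 4, 'k': 1, 'g': 1, 'j': 1, 'c': 1})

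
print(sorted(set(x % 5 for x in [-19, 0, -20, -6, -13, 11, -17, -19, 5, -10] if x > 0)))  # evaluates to [0, 1]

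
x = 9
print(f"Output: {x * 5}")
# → Output: 45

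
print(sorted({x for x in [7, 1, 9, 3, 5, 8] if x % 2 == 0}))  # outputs [8]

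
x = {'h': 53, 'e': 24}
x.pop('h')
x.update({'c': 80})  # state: {'e': 24, 'c': 80}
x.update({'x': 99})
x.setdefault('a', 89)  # 89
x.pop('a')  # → 89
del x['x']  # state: {'e': 24, 'c': 80}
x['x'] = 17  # {'e': 24, 'c': 80, 'x': 17}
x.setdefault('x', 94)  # 17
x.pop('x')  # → 17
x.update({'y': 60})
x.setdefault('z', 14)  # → 14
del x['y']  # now {'e': 24, 'c': 80, 'z': 14}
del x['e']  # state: {'c': 80, 'z': 14}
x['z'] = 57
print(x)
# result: {'c': 80, 'z': 57}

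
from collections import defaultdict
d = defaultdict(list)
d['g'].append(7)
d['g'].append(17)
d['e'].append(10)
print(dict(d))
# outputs {'g': [7, 17], 'e': [10]}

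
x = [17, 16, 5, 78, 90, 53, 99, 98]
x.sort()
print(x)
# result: [5, 16, 17, 53, 78, 90, 98, 99]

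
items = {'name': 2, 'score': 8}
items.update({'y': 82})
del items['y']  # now {'name': 2, 'score': 8}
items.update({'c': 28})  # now {'name': 2, 'score': 8, 'c': 28}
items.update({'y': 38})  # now {'name': 2, 'score': 8, 'c': 28, 'y': 38}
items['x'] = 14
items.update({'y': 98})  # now {'name': 2, 'score': 8, 'c': 28, 'y': 98, 'x': 14}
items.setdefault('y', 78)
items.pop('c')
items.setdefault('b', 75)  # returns 75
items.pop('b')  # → 75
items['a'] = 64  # {'name': 2, 'score': 8, 'y': 98, 'x': 14, 'a': 64}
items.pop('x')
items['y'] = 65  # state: {'name': 2, 'score': 8, 'y': 65, 'a': 64}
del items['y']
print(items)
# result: {'name': 2, 'score': 8, 'a': 64}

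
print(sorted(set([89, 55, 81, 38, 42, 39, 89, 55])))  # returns [38, 39, 42, 55, 81, 89]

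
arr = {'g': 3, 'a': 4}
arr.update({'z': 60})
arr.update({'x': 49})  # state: {'g': 3, 'a': 4, 'z': 60, 'x': 49}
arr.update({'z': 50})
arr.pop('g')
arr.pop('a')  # 4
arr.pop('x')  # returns 49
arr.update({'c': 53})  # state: {'z': 50, 'c': 53}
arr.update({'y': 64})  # {'z': 50, 'c': 53, 'y': 64}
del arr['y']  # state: {'z': 50, 'c': 53}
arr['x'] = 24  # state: {'z': 50, 'c': 53, 'x': 24}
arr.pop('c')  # 53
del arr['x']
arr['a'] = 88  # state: {'z': 50, 'a': 88}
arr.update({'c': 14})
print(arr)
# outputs {'z': 50, 'a': 88, 'c': 14}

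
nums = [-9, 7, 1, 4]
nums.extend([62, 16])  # [-9, 7, 1, 4, 62, 16]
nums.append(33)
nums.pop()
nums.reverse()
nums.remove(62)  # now [16, 4, 1, 7, -9]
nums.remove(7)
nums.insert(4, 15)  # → [16, 4, 1, -9, 15]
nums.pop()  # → 15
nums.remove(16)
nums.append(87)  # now [4, 1, -9, 87]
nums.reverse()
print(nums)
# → [87, -9, 1, 4]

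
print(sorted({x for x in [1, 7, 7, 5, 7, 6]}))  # [1, 5, 6, 7]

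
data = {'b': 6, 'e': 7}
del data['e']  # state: {'b': 6}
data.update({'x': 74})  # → {'b': 6, 'x': 74}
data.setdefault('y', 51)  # 51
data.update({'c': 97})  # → {'b': 6, 'x': 74, 'y': 51, 'c': 97}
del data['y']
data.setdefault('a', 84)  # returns 84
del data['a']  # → {'b': 6, 'x': 74, 'c': 97}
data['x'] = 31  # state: {'b': 6, 'x': 31, 'c': 97}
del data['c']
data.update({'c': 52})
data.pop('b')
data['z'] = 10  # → {'x': 31, 'c': 52, 'z': 10}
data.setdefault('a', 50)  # 50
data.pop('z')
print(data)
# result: {'x': 31, 'c': 52, 'a': 50}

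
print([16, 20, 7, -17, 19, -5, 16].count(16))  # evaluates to 2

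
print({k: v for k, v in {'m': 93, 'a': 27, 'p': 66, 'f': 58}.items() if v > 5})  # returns {'m': 93, 'a': 27, 'p': 66, 'f': 58}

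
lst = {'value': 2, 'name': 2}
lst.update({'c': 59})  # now {'value': 2, 'name': 2, 'c': 59}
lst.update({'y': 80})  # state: {'value': 2, 'name': 2, 'c': 59, 'y': 80}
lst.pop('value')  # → 2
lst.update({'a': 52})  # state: {'name': 2, 'c': 59, 'y': 80, 'a': 52}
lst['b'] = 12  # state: {'name': 2, 'c': 59, 'y': 80, 'a': 52, 'b': 12}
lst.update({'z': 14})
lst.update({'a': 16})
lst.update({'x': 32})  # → {'name': 2, 'c': 59, 'y': 80, 'a': 16, 'b': 12, 'z': 14, 'x': 32}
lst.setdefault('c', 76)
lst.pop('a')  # 16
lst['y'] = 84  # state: {'name': 2, 'c': 59, 'y': 84, 'b': 12, 'z': 14, 'x': 32}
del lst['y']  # {'name': 2, 'c': 59, 'b': 12, 'z': 14, 'x': 32}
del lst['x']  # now {'name': 2, 'c': 59, 'b': 12, 'z': 14}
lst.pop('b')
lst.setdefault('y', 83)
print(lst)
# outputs {'name': 2, 'c': 59, 'z': 14, 'y': 83}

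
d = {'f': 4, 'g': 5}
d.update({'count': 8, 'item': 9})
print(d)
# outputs {'f': 4, 'g': 5, 'count': 8, 'item': 9}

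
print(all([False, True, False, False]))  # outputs False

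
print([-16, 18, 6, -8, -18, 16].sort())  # None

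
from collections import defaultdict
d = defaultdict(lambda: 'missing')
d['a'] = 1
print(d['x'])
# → missing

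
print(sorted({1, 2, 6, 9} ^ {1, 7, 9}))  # [2, 6, 7]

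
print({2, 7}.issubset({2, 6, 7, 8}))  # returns True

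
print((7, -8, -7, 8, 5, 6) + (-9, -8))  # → (7, -8, -7, 8, 5, 6, -9, -8)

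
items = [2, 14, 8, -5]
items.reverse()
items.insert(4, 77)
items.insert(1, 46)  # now [-5, 46, 8, 14, 2, 77]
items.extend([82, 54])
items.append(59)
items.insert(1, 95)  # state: [-5, 95, 46, 8, 14, 2, 77, 82, 54, 59]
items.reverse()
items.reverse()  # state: [-5, 95, 46, 8, 14, 2, 77, 82, 54, 59]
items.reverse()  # [59, 54, 82, 77, 2, 14, 8, 46, 95, -5]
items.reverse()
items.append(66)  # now [-5, 95, 46, 8, 14, 2, 77, 82, 54, 59, 66]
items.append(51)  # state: [-5, 95, 46, 8, 14, 2, 77, 82, 54, 59, 66, 51]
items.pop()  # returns 51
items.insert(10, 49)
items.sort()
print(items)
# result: [-5, 2, 8, 14, 46, 49, 54, 59, 66, 77, 82, 95]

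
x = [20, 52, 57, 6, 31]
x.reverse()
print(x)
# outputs [31, 6, 57, 52, 20]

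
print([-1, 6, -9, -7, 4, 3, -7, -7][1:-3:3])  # [6, 4]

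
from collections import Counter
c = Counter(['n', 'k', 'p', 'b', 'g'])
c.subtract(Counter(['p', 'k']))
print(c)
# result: Counter({'n': 1, 'b': 1, 'g': 1, 'k': 0, 'p': 0})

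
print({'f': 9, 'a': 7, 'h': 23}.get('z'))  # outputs None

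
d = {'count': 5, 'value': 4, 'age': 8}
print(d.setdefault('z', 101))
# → 101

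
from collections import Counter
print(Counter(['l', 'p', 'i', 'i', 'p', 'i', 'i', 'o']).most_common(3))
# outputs [('i', 4), ('p', 2), ('l', 1)]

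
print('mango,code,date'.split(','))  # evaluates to ['mango', 'code', 'date']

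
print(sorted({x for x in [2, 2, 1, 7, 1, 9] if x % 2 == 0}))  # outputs [2]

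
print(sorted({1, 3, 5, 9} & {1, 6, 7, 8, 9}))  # [1, 9]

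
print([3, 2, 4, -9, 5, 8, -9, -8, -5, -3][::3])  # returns [3, -9, -9, -3]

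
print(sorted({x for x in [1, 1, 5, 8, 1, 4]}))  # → [1, 4, 5, 8]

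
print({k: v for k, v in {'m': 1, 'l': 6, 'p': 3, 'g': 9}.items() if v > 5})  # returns {'l': 6, 'g': 9}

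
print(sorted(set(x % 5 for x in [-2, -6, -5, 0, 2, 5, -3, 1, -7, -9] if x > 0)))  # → [0, 1, 2]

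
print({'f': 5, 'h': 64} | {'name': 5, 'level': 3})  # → {'f': 5, 'h': 64, 'name': 5, 'level': 3}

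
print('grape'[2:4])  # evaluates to ap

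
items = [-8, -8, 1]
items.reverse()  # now [1, -8, -8]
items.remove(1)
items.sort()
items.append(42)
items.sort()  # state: [-8, -8, 42]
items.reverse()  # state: [42, -8, -8]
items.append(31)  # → [42, -8, -8, 31]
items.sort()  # [-8, -8, 31, 42]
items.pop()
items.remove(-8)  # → [-8, 31]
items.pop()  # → 31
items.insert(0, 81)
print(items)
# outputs [81, -8]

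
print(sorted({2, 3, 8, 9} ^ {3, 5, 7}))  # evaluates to [2, 5, 7, 8, 9]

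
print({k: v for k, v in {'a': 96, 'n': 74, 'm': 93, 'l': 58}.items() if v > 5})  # {'a': 96, 'n': 74, 'm': 93, 'l': 58}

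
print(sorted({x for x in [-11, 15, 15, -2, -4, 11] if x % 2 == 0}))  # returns [-4, -2]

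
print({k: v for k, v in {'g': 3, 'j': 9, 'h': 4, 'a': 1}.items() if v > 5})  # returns {'j': 9}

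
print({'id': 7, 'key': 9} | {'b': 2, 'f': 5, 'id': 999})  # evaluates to {'id': 999, 'key': 9, 'b': 2, 'f': 5}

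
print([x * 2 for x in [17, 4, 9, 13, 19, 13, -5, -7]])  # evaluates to [34, 8, 18, 26, 38, 26, -10, -14]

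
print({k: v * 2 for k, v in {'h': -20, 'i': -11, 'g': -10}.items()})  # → {'h': -40, 'i': -22, 'g': -20}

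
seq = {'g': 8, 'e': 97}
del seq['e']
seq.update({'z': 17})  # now {'g': 8, 'z': 17}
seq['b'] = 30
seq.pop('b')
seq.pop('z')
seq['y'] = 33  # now {'g': 8, 'y': 33}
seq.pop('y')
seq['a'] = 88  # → {'g': 8, 'a': 88}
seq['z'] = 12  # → {'g': 8, 'a': 88, 'z': 12}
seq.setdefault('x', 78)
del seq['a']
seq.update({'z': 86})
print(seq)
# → {'g': 8, 'z': 86, 'x': 78}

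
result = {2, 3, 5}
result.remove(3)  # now {2, 5}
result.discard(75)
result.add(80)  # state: {2, 5, 80}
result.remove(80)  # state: {2, 5}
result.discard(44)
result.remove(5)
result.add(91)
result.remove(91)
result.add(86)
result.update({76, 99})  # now {2, 76, 86, 99}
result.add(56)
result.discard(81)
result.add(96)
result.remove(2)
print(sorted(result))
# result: [56, 76, 86, 96, 99]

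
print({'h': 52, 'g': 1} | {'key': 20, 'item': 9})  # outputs {'h': 52, 'g': 1, 'key': 20, 'item': 9}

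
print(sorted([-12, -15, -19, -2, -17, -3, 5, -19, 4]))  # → [-19, -19, -17, -15, -12, -3, -2, 4, 5]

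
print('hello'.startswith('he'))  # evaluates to True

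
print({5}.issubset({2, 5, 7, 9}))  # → True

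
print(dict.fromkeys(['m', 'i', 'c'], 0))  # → {'m': 0, 'i': 0, 'c': 0}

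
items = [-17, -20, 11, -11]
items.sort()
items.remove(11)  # [-20, -17, -11]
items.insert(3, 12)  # [-20, -17, -11, 12]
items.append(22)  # [-20, -17, -11, 12, 22]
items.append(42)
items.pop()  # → 42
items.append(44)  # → [-20, -17, -11, 12, 22, 44]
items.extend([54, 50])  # [-20, -17, -11, 12, 22, 44, 54, 50]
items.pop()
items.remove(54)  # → [-20, -17, -11, 12, 22, 44]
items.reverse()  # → [44, 22, 12, -11, -17, -20]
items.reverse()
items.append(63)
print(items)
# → [-20, -17, -11, 12, 22, 44, 63]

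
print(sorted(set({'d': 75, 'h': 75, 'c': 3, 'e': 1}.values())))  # [1, 3, 75]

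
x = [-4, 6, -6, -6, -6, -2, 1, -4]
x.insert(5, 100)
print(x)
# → [-4, 6, -6, -6, -6, 100, -2, 1, -4]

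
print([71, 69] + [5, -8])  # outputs [71, 69, 5, -8]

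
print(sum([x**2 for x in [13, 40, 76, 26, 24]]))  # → 8797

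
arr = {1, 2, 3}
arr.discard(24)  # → {1, 2, 3}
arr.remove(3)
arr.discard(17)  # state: {1, 2}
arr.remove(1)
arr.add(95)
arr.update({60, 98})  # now {2, 60, 95, 98}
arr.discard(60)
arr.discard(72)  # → {2, 95, 98}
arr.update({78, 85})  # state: {2, 78, 85, 95, 98}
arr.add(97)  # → {2, 78, 85, 95, 97, 98}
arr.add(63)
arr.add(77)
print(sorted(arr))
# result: [2, 63, 77, 78, 85, 95, 97, 98]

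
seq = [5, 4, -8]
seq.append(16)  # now [5, 4, -8, 16]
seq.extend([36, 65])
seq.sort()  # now [-8, 4, 5, 16, 36, 65]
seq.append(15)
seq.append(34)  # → [-8, 4, 5, 16, 36, 65, 15, 34]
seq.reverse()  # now [34, 15, 65, 36, 16, 5, 4, -8]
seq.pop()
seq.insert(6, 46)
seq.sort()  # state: [4, 5, 15, 16, 34, 36, 46, 65]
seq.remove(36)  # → [4, 5, 15, 16, 34, 46, 65]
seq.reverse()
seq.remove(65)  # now [46, 34, 16, 15, 5, 4]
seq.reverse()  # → [4, 5, 15, 16, 34, 46]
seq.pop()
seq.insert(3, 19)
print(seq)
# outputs [4, 5, 15, 19, 16, 34]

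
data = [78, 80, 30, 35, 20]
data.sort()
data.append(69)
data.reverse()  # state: [69, 80, 78, 35, 30, 20]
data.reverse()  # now [20, 30, 35, 78, 80, 69]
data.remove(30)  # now [20, 35, 78, 80, 69]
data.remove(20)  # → [35, 78, 80, 69]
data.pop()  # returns 69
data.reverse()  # [80, 78, 35]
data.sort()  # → [35, 78, 80]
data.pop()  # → 80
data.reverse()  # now [78, 35]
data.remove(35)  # [78]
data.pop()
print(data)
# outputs []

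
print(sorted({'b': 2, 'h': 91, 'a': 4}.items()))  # [('a', 4), ('b', 2), ('h', 91)]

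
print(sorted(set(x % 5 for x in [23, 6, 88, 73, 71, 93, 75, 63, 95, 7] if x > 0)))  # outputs [0, 1, 2, 3]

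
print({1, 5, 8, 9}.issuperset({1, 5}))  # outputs True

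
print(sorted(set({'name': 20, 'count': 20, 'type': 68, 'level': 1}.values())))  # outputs [1, 20, 68]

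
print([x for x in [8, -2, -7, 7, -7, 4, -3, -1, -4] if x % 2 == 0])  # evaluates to [8, -2, 4, -4]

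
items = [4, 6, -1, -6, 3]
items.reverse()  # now [3, -6, -1, 6, 4]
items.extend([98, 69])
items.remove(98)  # [3, -6, -1, 6, 4, 69]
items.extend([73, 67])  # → [3, -6, -1, 6, 4, 69, 73, 67]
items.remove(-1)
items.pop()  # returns 67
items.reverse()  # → [73, 69, 4, 6, -6, 3]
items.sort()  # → [-6, 3, 4, 6, 69, 73]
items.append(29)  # [-6, 3, 4, 6, 69, 73, 29]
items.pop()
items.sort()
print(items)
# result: [-6, 3, 4, 6, 69, 73]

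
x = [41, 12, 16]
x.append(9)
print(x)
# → [41, 12, 16, 9]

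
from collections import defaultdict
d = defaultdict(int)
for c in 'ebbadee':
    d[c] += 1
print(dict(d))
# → {'e': 3, 'b': 2, 'a': 1, 'd': 1}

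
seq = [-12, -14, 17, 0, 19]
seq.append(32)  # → [-12, -14, 17, 0, 19, 32]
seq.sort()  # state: [-14, -12, 0, 17, 19, 32]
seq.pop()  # 32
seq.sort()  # [-14, -12, 0, 17, 19]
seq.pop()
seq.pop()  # 17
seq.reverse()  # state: [0, -12, -14]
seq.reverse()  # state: [-14, -12, 0]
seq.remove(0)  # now [-14, -12]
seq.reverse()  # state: [-12, -14]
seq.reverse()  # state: [-14, -12]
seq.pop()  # -12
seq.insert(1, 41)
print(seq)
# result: [-14, 41]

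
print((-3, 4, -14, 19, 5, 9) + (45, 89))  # (-3, 4, -14, 19, 5, 9, 45, 89)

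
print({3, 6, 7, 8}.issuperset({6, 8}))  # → True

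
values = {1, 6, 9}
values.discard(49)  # {1, 6, 9}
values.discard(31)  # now {1, 6, 9}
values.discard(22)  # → {1, 6, 9}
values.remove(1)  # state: {6, 9}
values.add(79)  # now {6, 9, 79}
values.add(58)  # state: {6, 9, 58, 79}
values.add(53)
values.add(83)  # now {6, 9, 53, 58, 79, 83}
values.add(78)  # {6, 9, 53, 58, 78, 79, 83}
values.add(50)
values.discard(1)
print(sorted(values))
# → [6, 9, 50, 53, 58, 78, 79, 83]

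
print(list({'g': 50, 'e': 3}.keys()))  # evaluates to ['g', 'e']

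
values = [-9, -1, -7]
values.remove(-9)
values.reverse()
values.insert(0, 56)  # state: [56, -7, -1]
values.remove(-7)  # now [56, -1]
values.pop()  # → -1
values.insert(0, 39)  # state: [39, 56]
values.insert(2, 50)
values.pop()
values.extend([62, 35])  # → [39, 56, 62, 35]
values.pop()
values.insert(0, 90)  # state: [90, 39, 56, 62]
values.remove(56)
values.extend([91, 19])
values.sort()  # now [19, 39, 62, 90, 91]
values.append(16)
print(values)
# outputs [19, 39, 62, 90, 91, 16]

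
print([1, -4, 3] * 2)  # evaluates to [1, -4, 3, 1, -4, 3]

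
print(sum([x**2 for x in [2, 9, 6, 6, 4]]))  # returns 173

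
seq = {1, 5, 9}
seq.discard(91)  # {1, 5, 9}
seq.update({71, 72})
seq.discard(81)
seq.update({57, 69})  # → {1, 5, 9, 57, 69, 71, 72}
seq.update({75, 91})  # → {1, 5, 9, 57, 69, 71, 72, 75, 91}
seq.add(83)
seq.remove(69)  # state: {1, 5, 9, 57, 71, 72, 75, 83, 91}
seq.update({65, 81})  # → {1, 5, 9, 57, 65, 71, 72, 75, 81, 83, 91}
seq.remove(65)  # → {1, 5, 9, 57, 71, 72, 75, 81, 83, 91}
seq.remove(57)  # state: {1, 5, 9, 71, 72, 75, 81, 83, 91}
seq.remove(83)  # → {1, 5, 9, 71, 72, 75, 81, 91}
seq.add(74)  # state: {1, 5, 9, 71, 72, 74, 75, 81, 91}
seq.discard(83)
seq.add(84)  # {1, 5, 9, 71, 72, 74, 75, 81, 84, 91}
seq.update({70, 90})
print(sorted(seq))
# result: [1, 5, 9, 70, 71, 72, 74, 75, 81, 84, 90, 91]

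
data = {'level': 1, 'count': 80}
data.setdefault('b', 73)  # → 73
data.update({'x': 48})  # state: {'level': 1, 'count': 80, 'b': 73, 'x': 48}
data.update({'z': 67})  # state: {'level': 1, 'count': 80, 'b': 73, 'x': 48, 'z': 67}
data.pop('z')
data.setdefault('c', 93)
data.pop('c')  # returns 93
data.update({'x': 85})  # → {'level': 1, 'count': 80, 'b': 73, 'x': 85}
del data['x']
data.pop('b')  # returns 73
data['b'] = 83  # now {'level': 1, 'count': 80, 'b': 83}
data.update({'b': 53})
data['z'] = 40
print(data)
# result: {'level': 1, 'count': 80, 'b': 53, 'z': 40}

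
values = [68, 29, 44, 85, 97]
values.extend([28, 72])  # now [68, 29, 44, 85, 97, 28, 72]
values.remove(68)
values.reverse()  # [72, 28, 97, 85, 44, 29]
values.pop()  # 29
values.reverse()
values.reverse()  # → [72, 28, 97, 85, 44]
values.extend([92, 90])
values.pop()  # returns 90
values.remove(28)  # [72, 97, 85, 44, 92]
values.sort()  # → [44, 72, 85, 92, 97]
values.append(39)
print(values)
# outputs [44, 72, 85, 92, 97, 39]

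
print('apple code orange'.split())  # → ['apple', 'code', 'orange']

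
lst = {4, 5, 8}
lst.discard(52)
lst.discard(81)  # {4, 5, 8}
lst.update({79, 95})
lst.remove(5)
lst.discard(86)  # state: {4, 8, 79, 95}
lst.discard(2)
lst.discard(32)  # {4, 8, 79, 95}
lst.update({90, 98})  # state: {4, 8, 79, 90, 95, 98}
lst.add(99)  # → {4, 8, 79, 90, 95, 98, 99}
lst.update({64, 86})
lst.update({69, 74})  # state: {4, 8, 64, 69, 74, 79, 86, 90, 95, 98, 99}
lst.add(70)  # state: {4, 8, 64, 69, 70, 74, 79, 86, 90, 95, 98, 99}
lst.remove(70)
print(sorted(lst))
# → [4, 8, 64, 69, 74, 79, 86, 90, 95, 98, 99]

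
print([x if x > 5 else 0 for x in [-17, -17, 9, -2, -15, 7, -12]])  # [0, 0, 9, 0, 0, 7, 0]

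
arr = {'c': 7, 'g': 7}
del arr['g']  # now {'c': 7}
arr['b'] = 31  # {'c': 7, 'b': 31}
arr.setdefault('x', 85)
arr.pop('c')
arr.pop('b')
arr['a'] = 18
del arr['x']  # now {'a': 18}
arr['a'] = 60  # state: {'a': 60}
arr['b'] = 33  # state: {'a': 60, 'b': 33}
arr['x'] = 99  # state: {'a': 60, 'b': 33, 'x': 99}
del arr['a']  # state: {'b': 33, 'x': 99}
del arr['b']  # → {'x': 99}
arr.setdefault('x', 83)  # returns 99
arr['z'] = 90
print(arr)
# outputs {'x': 99, 'z': 90}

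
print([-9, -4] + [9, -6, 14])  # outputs [-9, -4, 9, -6, 14]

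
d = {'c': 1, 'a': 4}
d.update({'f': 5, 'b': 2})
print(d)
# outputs {'c': 1, 'a': 4, 'f': 5, 'b': 2}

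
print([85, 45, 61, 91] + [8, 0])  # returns [85, 45, 61, 91, 8, 0]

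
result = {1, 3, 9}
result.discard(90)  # {1, 3, 9}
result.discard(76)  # {1, 3, 9}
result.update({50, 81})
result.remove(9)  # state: {1, 3, 50, 81}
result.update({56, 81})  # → {1, 3, 50, 56, 81}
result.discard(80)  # {1, 3, 50, 56, 81}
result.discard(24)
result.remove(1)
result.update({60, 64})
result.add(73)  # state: {3, 50, 56, 60, 64, 73, 81}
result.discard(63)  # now {3, 50, 56, 60, 64, 73, 81}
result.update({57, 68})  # {3, 50, 56, 57, 60, 64, 68, 73, 81}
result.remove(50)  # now {3, 56, 57, 60, 64, 68, 73, 81}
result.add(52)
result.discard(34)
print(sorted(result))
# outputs [3, 52, 56, 57, 60, 64, 68, 73, 81]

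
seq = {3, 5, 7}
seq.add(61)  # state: {3, 5, 7, 61}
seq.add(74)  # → {3, 5, 7, 61, 74}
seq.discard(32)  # {3, 5, 7, 61, 74}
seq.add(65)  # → {3, 5, 7, 61, 65, 74}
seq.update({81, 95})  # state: {3, 5, 7, 61, 65, 74, 81, 95}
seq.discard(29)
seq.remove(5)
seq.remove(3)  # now {7, 61, 65, 74, 81, 95}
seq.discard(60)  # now {7, 61, 65, 74, 81, 95}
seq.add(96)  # {7, 61, 65, 74, 81, 95, 96}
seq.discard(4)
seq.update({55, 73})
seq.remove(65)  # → {7, 55, 61, 73, 74, 81, 95, 96}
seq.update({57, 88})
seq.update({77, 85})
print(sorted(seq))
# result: [7, 55, 57, 61, 73, 74, 77, 81, 85, 88, 95, 96]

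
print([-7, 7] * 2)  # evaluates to [-7, 7, -7, 7]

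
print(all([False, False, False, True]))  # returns False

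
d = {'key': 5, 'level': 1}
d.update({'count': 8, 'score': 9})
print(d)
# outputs {'key': 5, 'level': 1, 'count': 8, 'score': 9}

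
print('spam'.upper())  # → SPAM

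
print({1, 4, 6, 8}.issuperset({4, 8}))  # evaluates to True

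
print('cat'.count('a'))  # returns 1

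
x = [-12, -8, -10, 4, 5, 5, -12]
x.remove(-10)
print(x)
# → [-12, -8, 4, 5, 5, -12]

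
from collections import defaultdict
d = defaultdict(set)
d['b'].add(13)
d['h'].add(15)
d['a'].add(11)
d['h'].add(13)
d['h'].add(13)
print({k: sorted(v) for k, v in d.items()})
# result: {'b': [13], 'h': [13, 15], 'a': [11]}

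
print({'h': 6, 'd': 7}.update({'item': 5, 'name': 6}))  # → None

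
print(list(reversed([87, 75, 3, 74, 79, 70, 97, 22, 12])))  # [12, 22, 97, 70, 79, 74, 3, 75, 87]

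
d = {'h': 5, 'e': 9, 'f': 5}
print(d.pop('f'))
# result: 5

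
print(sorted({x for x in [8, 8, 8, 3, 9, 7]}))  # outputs [3, 7, 8, 9]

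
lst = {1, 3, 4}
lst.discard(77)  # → {1, 3, 4}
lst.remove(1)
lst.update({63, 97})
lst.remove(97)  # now {3, 4, 63}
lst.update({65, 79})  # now {3, 4, 63, 65, 79}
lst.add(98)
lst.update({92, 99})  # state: {3, 4, 63, 65, 79, 92, 98, 99}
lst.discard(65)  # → {3, 4, 63, 79, 92, 98, 99}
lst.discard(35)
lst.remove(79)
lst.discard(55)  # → {3, 4, 63, 92, 98, 99}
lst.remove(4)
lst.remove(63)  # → {3, 92, 98, 99}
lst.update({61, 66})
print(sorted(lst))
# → [3, 61, 66, 92, 98, 99]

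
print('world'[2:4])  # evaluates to rl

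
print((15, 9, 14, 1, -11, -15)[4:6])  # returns (-11, -15)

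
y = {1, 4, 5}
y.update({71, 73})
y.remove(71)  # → {1, 4, 5, 73}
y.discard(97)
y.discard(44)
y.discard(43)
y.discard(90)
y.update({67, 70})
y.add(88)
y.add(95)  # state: {1, 4, 5, 67, 70, 73, 88, 95}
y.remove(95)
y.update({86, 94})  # {1, 4, 5, 67, 70, 73, 86, 88, 94}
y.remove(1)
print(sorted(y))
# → [4, 5, 67, 70, 73, 86, 88, 94]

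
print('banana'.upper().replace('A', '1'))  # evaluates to B1N1N1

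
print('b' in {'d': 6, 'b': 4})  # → True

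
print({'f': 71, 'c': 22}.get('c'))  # 22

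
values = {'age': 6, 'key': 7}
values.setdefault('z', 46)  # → 46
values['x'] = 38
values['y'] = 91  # {'age': 6, 'key': 7, 'z': 46, 'x': 38, 'y': 91}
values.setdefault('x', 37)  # 38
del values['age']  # {'key': 7, 'z': 46, 'x': 38, 'y': 91}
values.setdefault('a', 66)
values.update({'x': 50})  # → {'key': 7, 'z': 46, 'x': 50, 'y': 91, 'a': 66}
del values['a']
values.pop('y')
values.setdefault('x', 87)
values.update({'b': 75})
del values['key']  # {'z': 46, 'x': 50, 'b': 75}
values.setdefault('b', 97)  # 75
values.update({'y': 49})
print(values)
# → {'z': 46, 'x': 50, 'b': 75, 'y': 49}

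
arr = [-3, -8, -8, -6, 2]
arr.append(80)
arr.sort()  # [-8, -8, -6, -3, 2, 80]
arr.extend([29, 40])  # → [-8, -8, -6, -3, 2, 80, 29, 40]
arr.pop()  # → 40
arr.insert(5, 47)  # [-8, -8, -6, -3, 2, 47, 80, 29]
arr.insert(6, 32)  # [-8, -8, -6, -3, 2, 47, 32, 80, 29]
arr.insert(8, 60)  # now [-8, -8, -6, -3, 2, 47, 32, 80, 60, 29]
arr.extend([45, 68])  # [-8, -8, -6, -3, 2, 47, 32, 80, 60, 29, 45, 68]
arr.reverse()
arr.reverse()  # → [-8, -8, -6, -3, 2, 47, 32, 80, 60, 29, 45, 68]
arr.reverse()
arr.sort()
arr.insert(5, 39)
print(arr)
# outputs [-8, -8, -6, -3, 2, 39, 29, 32, 45, 47, 60, 68, 80]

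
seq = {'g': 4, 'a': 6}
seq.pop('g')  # 4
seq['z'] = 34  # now {'a': 6, 'z': 34}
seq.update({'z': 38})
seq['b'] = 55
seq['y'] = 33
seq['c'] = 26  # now {'a': 6, 'z': 38, 'b': 55, 'y': 33, 'c': 26}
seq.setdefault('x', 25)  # 25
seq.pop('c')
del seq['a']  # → {'z': 38, 'b': 55, 'y': 33, 'x': 25}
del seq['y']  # {'z': 38, 'b': 55, 'x': 25}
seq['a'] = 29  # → {'z': 38, 'b': 55, 'x': 25, 'a': 29}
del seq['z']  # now {'b': 55, 'x': 25, 'a': 29}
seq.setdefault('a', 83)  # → 29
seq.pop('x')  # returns 25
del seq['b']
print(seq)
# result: {'a': 29}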